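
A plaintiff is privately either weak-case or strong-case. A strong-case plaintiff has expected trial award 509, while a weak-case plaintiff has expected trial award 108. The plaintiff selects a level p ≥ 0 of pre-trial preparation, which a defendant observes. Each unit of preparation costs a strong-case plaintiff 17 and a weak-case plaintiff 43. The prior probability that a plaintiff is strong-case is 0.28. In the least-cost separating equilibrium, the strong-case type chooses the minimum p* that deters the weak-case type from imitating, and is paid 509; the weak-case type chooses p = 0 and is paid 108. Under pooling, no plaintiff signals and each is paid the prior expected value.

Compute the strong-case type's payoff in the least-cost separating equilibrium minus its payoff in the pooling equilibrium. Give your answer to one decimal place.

130.2

Least-cost separating signal: p* solves 108 = 509 − 43·p*, so p* = (509 − 108)/43 ≈ 9.3256.
Strong-case type's separating payoff: 509 − 17 × p* = 509 − 17 × (509 − 108)/43 = 509 − 6817/43 ≈ 350.465.
Pooling payoff: 0.28 × 509 + 0.72 × 108 = 220.28.
Difference: 350.465 − 220.28 = 130.185, i.e. 130.2 to one decimal place.
The strong-case type prefers to separate.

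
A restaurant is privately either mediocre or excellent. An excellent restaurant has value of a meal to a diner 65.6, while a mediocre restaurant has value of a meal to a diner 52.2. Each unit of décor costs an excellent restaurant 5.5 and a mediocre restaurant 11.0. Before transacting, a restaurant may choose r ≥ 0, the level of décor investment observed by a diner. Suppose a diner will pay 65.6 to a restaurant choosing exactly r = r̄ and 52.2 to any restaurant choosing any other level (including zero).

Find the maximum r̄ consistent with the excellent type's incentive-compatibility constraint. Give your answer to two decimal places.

2.44

Choosing r̄ yields the excellent type 65.6 − 5.5·r̄; choosing zero yields 52.2.
The excellent type is indifferent at 65.6 − 5.5·r̄ = 52.2, i.e. r̄ = (65.6 − 52.2) / 5.5 ≈ 2.44.
For any r̄ above 2.44 the excellent type would rather pool at zero, so separation collapses.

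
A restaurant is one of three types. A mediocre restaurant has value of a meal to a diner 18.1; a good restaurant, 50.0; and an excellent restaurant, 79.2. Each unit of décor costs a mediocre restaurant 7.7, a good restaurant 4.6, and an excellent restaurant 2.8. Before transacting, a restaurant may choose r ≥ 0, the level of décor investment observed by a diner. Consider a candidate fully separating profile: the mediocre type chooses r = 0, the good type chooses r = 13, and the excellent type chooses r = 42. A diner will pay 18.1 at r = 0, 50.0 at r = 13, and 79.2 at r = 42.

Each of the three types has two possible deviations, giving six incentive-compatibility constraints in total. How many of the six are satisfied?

3

Good (own payoff 50.0 − 4.6×13 = -9.8): to r=0 gives 18.1 → profitable ✗; to r=42 gives 79.2 − 4.6×42 = -114 → no gain ✓.
Excellent (own payoff 79.2 − 2.8×42 = -38.4): to r=0 gives 18.1 → profitable ✗; to r=13 gives 50.0 − 2.8×13 = 13.6 → profitable ✗.
Mediocre (own payoff 18.1): to r=13 gives 50.0 − 7.7×13 = -50.1 → no gain ✓; to r=42 gives 79.2 − 7.7×42 = -244.2 → no gain ✓.
3 of the 6 constraints hold; not an equilibrium.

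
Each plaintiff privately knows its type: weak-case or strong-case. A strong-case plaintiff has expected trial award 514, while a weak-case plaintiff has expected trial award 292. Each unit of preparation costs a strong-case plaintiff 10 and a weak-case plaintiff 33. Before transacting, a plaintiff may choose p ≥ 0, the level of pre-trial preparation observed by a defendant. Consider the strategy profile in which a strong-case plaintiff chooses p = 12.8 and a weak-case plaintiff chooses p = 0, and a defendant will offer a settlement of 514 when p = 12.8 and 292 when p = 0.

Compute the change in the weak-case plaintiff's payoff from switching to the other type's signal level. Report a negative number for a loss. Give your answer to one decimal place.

Playing p = 0 the weak-case plaintiff receives 292.
Deviating to p = 12.8 brings payment 514 at cost 33 × 12.8 = 422.4, netting 91.6.
Gain from deviating: 91.6 − 292 = -200.4.
The gain is negative, so the weak-case type's incentive-compatibility constraint is satisfied.

-200.4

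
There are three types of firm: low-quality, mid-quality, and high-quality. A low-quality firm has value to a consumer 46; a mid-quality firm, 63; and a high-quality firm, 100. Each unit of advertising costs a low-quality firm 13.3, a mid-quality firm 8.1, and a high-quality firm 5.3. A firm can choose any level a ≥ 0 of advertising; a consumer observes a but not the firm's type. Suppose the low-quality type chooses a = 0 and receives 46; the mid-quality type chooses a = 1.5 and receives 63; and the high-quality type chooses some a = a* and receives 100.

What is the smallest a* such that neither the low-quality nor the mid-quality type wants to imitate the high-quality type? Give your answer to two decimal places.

6.07

Low-quality type (on-path payoff 46) won't mimic when 46 ≥ 100 − 13.3·a*, i.e. a* ≥ 4.06.
Mid-quality type (on-path payoff 63 − 8.1×1.5 = 50.85) won't mimic when 50.85 ≥ 100 − 8.1·a*, i.e. a* ≥ 6.07.
Both must hold, so a* = max(4.06, 6.07) = 6.07. The mid-quality type's constraint binds.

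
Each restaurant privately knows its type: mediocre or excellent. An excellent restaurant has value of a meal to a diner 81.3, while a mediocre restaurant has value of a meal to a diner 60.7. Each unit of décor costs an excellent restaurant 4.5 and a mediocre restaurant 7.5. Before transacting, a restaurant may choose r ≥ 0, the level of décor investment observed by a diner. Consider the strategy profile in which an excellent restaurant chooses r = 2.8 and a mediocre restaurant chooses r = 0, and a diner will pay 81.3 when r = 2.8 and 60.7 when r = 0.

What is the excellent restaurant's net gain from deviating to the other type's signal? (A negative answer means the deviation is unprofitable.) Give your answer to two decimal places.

Playing r = 2.8 the excellent restaurant receives 81.3 − 4.5 × 2.8 = 68.7.
Deviating to r = 0 yields 60.7 instead.
Gain from deviating: 60.7 − 68.7 = -8.00.
The gain is negative, so the excellent type's incentive-compatibility constraint is satisfied.

-8.00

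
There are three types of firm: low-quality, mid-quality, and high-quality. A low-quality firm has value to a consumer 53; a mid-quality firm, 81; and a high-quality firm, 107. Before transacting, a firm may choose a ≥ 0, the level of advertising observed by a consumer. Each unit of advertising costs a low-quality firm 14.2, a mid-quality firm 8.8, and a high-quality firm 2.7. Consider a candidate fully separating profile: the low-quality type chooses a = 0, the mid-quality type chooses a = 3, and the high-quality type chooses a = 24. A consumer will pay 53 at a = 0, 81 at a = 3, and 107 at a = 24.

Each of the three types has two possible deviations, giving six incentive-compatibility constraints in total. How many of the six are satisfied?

4

Mid-quality (own payoff 81 − 8.8×3 = 54.6): to a=0 gives 53 → no gain ✓; to a=24 gives 107 − 8.8×24 = -104.2 → no gain ✓.
Low-quality (own payoff 53): to a=3 gives 81 − 14.2×3 = 38.4 → no gain ✓; to a=24 gives 107 − 14.2×24 = -233.8 → no gain ✓.
High-quality (own payoff 107 − 2.7×24 = 42.2): to a=0 gives 53 → profitable ✗; to a=3 gives 81 − 2.7×3 = 72.9 → profitable ✗.
4 of the 6 constraints hold; not an equilibrium.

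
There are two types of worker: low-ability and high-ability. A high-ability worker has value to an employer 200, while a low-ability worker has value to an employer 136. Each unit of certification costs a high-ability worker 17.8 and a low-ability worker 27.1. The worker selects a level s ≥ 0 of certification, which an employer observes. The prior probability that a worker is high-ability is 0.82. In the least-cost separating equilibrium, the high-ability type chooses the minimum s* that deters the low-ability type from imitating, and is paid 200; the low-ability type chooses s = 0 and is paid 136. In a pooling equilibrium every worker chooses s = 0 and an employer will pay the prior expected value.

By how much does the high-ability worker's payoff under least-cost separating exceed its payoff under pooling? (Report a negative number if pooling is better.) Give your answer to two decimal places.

-30.52

Least-cost separating signal: s* solves 136 = 200 − 27.1·s*, so s* = (200 − 136)/27.1 ≈ 2.3616.
High-ability type's separating payoff: 200 − 17.8 × s* = 200 − 17.8 × (200 − 136)/27.1 = 200 − 1139.2/27.1 ≈ 157.9631.
Pooling payoff: 0.82 × 200 + 0.18 × 136 = 188.48.
Difference: 157.9631 − 188.48 = -30.5169, i.e. -30.52 to two decimal places.
The high-ability type would prefer the pooling outcome.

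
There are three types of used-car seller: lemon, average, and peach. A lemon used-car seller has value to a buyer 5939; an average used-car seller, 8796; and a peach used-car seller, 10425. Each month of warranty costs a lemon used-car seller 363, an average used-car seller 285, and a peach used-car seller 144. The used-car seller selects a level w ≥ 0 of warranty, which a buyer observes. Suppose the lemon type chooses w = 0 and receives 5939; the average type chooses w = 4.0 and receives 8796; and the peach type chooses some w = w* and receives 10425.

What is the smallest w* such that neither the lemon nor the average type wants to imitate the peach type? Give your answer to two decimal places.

12.36

Lemon type (on-path payoff 5939) won't mimic when 5939 ≥ 10425 − 363·w*, i.e. w* ≥ 12.36.
Average type (on-path payoff 8796 − 285×4.0 = 7656) won't mimic when 7656 ≥ 10425 − 285·w*, i.e. w* ≥ 9.72.
Both must hold, so w* = max(12.36, 9.72) = 12.36. The lemon type's constraint binds.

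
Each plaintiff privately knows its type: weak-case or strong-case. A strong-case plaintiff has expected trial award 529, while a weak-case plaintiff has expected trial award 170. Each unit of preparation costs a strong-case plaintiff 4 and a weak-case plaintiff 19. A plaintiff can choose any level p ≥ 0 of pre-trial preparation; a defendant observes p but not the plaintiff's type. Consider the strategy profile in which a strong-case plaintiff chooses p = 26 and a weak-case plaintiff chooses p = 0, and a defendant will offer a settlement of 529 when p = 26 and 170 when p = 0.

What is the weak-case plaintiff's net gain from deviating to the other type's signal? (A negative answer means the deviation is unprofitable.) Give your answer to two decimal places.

-135.00

Playing p = 0 the weak-case plaintiff receives 170.
Deviating to p = 26 brings payment 529 at cost 19 × 26 = 494, netting 35.
Gain from deviating: 35 − 170 = -135.00.
The gain is negative, so the weak-case type's incentive-compatibility constraint is satisfied.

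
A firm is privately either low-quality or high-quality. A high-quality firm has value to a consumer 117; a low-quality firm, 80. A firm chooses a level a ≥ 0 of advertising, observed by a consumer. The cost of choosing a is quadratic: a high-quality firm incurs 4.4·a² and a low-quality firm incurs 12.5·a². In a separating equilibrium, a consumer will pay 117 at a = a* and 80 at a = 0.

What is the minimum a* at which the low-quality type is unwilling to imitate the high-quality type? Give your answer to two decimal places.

1.72

The low-quality type at a = 0 receives 80; imitating at a* yields 117 − 12.5·a*².
Indifference: 80 = 117 − 12.5·a*², so a*² = (117 − 80) / 12.5 = 2.96.
a* = √2.96 ≈ 1.72.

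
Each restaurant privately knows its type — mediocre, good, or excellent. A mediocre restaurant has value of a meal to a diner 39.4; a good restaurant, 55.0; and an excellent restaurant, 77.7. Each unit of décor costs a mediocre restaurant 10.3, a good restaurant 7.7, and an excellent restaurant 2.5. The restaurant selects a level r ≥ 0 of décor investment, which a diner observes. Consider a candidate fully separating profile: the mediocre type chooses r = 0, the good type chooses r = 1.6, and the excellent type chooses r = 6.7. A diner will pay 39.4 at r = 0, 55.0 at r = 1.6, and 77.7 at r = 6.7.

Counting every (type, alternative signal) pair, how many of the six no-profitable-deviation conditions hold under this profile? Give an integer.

Good (own payoff 55.0 − 7.7×1.6 = 42.68): to r=0 gives 39.4 → no gain ✓; to r=6.7 gives 77.7 − 7.7×6.7 = 26.11 → no gain ✓.
Excellent (own payoff 77.7 − 2.5×6.7 = 60.95): to r=0 gives 39.4 → no gain ✓; to r=1.6 gives 55.0 − 2.5×1.6 = 51 → no gain ✓.
Mediocre (own payoff 39.4): to r=1.6 gives 55.0 − 10.3×1.6 = 38.52 → no gain ✓; to r=6.7 gives 77.7 − 10.3×6.7 = 8.69 → no gain ✓.
6 of the 6 constraints hold; this profile is a separating equilibrium.

6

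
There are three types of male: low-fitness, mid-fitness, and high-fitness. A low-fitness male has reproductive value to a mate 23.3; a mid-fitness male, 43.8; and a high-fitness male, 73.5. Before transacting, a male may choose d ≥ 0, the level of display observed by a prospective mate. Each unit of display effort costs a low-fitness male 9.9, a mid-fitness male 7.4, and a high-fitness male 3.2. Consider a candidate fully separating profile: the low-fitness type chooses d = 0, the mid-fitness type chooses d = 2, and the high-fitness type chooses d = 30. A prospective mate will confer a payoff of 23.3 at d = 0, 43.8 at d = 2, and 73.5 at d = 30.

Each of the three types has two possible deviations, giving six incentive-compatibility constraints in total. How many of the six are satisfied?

High-fitness (own payoff 73.5 − 3.2×30 = -22.5): to d=0 gives 23.3 → profitable ✗; to d=2 gives 43.8 − 3.2×2 = 37.4 → profitable ✗.
Mid-fitness (own payoff 43.8 − 7.4×2 = 29): to d=0 gives 23.3 → no gain ✓; to d=30 gives 73.5 − 7.4×30 = -148.5 → no gain ✓.
Low-fitness (own payoff 23.3): to d=2 gives 43.8 − 9.9×2 = 24 → profitable ✗; to d=30 gives 73.5 − 9.9×30 = -223.5 → no gain ✓.
3 of the 6 constraints hold; not an equilibrium.

3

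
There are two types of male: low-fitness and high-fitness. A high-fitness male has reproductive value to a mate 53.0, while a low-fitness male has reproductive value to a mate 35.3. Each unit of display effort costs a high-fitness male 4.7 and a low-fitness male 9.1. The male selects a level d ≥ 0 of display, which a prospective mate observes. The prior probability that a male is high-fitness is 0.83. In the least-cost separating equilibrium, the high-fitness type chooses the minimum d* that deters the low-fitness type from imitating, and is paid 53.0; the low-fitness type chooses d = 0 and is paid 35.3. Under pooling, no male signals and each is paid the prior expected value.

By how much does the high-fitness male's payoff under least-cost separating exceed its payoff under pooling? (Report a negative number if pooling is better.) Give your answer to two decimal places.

-6.13

Least-cost separating signal: d* solves 35.3 = 53.0 − 9.1·d*, so d* = (53.0 − 35.3)/9.1 ≈ 1.9451.
High-fitness type's separating payoff: 53.0 − 4.7 × d* = 53.0 − 4.7 × (53.0 − 35.3)/9.1 = 53.0 − 83.19/9.1 ≈ 43.8582.
Pooling payoff: 0.83 × 53.0 + 0.17 × 35.3 = 49.991.
Difference: 43.8582 − 49.991 = -6.1328, i.e. -6.13 to two decimal places.
The high-fitness type would prefer the pooling outcome.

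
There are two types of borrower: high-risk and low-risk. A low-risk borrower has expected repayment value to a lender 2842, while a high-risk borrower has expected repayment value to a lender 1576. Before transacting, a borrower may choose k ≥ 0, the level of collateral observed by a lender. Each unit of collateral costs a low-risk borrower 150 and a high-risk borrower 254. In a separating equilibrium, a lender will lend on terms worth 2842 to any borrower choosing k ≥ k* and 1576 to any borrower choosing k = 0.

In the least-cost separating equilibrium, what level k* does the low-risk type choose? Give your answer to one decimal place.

A high-risk borrower choosing k = 0 receives 1576.
Imitating at k* instead would pay 2842 at cost 254·k*, netting 2842 − 254·k*.
Indifference: 1576 = 2842 − 254·k*, so k* = (2842 − 1576) / 254 ≈ 5.0.
At k* the high-risk type's incentive constraint just binds; the low-risk type strictly prefers k* since its per-unit cost is lower.

5.0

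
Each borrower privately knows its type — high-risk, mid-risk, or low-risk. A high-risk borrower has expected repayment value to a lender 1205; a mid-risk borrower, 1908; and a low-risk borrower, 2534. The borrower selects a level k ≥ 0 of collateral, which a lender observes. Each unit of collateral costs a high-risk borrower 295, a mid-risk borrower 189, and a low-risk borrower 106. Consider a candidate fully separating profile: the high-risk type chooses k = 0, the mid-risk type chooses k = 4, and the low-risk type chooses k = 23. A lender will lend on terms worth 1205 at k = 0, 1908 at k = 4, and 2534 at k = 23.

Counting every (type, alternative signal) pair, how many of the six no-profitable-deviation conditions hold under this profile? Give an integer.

Low-risk (own payoff 2534 − 106×23 = 96): to k=0 gives 1205 → profitable ✗; to k=4 gives 1908 − 106×4 = 1484 → profitable ✗.
High-risk (own payoff 1205): to k=4 gives 1908 − 295×4 = 728 → no gain ✓; to k=23 gives 2534 − 295×23 = -4251 → no gain ✓.
Mid-risk (own payoff 1908 − 189×4 = 1152): to k=0 gives 1205 → profitable ✗; to k=23 gives 2534 − 189×23 = -1813 → no gain ✓.
3 of the 6 constraints hold; not an equilibrium.

3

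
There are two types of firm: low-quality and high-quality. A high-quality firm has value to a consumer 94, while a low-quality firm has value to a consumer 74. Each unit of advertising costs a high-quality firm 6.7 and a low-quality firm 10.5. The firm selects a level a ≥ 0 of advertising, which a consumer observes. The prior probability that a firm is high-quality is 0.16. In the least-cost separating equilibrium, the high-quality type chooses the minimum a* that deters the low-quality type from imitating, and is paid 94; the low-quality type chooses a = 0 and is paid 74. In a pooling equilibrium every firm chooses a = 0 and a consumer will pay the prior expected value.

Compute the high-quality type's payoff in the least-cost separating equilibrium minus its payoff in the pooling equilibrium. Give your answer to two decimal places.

Least-cost separating signal: a* solves 74 = 94 − 10.5·a*, so a* = (94 − 74)/10.5 ≈ 1.9048.
High-quality type's separating payoff: 94 − 6.7 × a* = 94 − 6.7 × (94 − 74)/10.5 = 94 − 134/10.5 ≈ 81.2381.
Pooling payoff: 0.16 × 94 + 0.84 × 74 = 77.2.
Difference: 81.2381 − 77.2 = 4.0381, i.e. 4.04 to two decimal places.
The high-quality type prefers to separate.

4.04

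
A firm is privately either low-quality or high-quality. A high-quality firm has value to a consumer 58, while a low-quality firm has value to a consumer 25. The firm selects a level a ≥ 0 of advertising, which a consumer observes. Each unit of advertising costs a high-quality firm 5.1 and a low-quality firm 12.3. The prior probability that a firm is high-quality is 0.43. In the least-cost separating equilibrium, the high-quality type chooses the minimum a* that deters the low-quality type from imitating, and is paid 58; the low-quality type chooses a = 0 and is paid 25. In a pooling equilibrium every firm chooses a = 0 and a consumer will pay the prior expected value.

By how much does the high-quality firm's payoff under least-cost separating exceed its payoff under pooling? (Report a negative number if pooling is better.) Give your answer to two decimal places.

Least-cost separating signal: a* solves 25 = 58 − 12.3·a*, so a* = (58 − 25)/12.3 ≈ 2.6829.
High-quality type's separating payoff: 58 − 5.1 × a* = 58 − 5.1 × (58 − 25)/12.3 = 58 − 168.3/12.3 ≈ 44.3171.
Pooling payoff: 0.43 × 58 + 0.57 × 25 = 39.19.
Difference: 44.3171 − 39.19 = 5.1271, i.e. 5.13 to two decimal places.
The high-quality type prefers to separate.

5.13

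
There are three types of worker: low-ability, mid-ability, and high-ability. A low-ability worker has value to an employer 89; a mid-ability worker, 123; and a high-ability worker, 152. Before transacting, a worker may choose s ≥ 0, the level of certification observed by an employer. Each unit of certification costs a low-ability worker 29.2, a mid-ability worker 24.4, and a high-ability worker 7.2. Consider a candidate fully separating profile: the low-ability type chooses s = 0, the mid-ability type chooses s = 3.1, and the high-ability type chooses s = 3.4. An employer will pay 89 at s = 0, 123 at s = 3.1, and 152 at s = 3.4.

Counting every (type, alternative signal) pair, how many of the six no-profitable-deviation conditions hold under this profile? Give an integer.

4

Low-ability (own payoff 89): to s=3.1 gives 123 − 29.2×3.1 = 32.48 → no gain ✓; to s=3.4 gives 152 − 29.2×3.4 = 52.72 → no gain ✓.
Mid-ability (own payoff 123 − 24.4×3.1 = 47.36): to s=0 gives 89 → profitable ✗; to s=3.4 gives 152 − 24.4×3.4 = 69.04 → profitable ✗.
High-ability (own payoff 152 − 7.2×3.4 = 127.52): to s=0 gives 89 → no gain ✓; to s=3.1 gives 123 − 7.2×3.1 = 100.68 → no gain ✓.
4 of the 6 constraints hold; not an equilibrium.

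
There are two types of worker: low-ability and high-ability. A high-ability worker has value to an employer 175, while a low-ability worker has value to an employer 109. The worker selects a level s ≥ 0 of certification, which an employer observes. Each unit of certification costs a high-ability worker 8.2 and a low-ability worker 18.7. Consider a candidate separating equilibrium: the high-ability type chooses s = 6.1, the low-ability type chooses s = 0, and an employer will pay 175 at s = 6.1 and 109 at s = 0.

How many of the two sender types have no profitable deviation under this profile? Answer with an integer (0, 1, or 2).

2

High-ability type: signal → 175 − 8.2 × 6.1 = 124.98; deviate to 0 → 109. IC holds (124.98 ≥ 109).
Low-ability type: stay at 0 → 109; mimic → 175 − 18.7 × 6.1 = 60.93. IC holds (109 ≥ 60.93).
2 of 2 constraints hold, so this is a separating equilibrium.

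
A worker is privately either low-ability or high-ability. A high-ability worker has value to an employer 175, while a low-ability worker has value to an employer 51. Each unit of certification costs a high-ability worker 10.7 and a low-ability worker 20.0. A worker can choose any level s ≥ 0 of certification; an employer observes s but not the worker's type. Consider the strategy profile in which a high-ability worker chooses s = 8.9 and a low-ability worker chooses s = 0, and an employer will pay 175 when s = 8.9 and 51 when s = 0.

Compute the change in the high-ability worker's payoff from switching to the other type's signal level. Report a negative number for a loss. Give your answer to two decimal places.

Playing s = 8.9 the high-ability worker receives 175 − 10.7 × 8.9 = 79.77.
Deviating to s = 0 yields 51 instead.
Gain from deviating: 51 − 79.77 = -28.77.
The gain is negative, so the high-ability type's incentive-compatibility constraint is satisfied.

-28.77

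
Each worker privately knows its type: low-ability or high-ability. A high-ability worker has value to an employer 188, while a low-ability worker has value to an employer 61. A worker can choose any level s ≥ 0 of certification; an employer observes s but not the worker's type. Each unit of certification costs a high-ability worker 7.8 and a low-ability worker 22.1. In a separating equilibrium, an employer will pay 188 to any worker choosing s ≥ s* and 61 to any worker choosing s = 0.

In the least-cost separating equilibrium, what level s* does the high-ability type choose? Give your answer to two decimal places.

5.75

A low-ability worker choosing s = 0 receives 61.
Imitating at s* instead would pay 188 at cost 22.1·s*, netting 188 − 22.1·s*.
Indifference: 61 = 188 − 22.1·s*, so s* = (188 − 61) / 22.1 ≈ 5.75.
At s* the low-ability type's incentive constraint just binds; the high-ability type strictly prefers s* since its per-unit cost is lower.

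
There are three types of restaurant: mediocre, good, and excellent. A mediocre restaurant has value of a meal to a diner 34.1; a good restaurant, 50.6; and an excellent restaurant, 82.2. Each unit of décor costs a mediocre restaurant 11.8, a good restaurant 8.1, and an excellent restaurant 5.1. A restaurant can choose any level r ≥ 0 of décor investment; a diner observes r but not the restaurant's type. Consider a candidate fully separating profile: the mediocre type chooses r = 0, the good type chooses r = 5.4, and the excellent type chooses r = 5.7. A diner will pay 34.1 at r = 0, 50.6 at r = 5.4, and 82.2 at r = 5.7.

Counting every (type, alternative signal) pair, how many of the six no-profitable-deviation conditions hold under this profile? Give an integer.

4

Excellent (own payoff 82.2 − 5.1×5.7 = 53.13): to r=0 gives 34.1 → no gain ✓; to r=5.4 gives 50.6 − 5.1×5.4 = 23.06 → no gain ✓.
Mediocre (own payoff 34.1): to r=5.4 gives 50.6 − 11.8×5.4 = -13.12 → no gain ✓; to r=5.7 gives 82.2 − 11.8×5.7 = 14.94 → no gain ✓.
Good (own payoff 50.6 − 8.1×5.4 = 6.86): to r=0 gives 34.1 → profitable ✗; to r=5.7 gives 82.2 − 8.1×5.7 = 36.03 → profitable ✗.
4 of the 6 constraints hold; not an equilibrium.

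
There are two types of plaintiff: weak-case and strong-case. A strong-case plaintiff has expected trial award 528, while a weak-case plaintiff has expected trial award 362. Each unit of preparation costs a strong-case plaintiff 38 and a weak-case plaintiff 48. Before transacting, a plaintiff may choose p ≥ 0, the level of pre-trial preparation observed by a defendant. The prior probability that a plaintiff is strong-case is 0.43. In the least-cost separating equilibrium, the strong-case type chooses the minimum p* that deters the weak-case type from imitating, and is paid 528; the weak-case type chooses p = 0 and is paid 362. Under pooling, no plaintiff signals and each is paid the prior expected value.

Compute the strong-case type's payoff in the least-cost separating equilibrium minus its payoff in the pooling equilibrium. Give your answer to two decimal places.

Least-cost separating signal: p* solves 362 = 528 − 48·p*, so p* = (528 − 362)/48 ≈ 3.4583.
Strong-case type's separating payoff: 528 − 38 × p* = 528 − 38 × (528 − 362)/48 = 528 − 6308/48 ≈ 396.5833.
Pooling payoff: 0.43 × 528 + 0.57 × 362 = 433.38.
Difference: 396.5833 − 433.38 = -36.7967, i.e. -36.80 to two decimal places.
The strong-case type would prefer the pooling outcome.

-36.80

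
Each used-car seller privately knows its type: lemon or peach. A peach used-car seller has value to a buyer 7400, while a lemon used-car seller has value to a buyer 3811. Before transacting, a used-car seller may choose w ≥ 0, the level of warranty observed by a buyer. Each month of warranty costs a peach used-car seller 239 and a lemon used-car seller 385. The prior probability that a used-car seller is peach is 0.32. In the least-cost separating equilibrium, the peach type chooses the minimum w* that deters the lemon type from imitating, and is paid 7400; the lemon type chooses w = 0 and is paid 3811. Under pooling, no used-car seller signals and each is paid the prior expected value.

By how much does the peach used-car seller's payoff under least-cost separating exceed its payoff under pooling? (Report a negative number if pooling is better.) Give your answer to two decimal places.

Least-cost separating signal: w* solves 3811 = 7400 − 385·w*, so w* = (7400 − 3811)/385 ≈ 9.3221.
Peach type's separating payoff: 7400 − 239 × w* = 7400 − 239 × (7400 − 3811)/385 = 7400 − 857771/385 ≈ 5172.0234.
Pooling payoff: 0.32 × 7400 + 0.68 × 3811 = 4959.48.
Difference: 5172.0234 − 4959.48 = 212.5434, i.e. 212.54 to two decimal places.
The peach type prefers to separate.

212.54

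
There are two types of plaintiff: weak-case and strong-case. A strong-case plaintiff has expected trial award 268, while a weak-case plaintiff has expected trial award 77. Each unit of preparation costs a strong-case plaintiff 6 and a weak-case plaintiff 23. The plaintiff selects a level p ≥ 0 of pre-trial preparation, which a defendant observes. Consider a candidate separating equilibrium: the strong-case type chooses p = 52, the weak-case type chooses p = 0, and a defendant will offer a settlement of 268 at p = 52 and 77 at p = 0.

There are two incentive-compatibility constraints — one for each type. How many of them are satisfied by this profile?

1

Weak-case type: stay at 0 → 77; mimic → 268 − 23 × 52 = -928. IC holds (77 ≥ -928).
Strong-case type: signal → 268 − 6 × 52 = -44; deviate to 0 → 77. IC fails (-44 < 77).
1 of 2 constraints hold, so this profile is not an equilibrium.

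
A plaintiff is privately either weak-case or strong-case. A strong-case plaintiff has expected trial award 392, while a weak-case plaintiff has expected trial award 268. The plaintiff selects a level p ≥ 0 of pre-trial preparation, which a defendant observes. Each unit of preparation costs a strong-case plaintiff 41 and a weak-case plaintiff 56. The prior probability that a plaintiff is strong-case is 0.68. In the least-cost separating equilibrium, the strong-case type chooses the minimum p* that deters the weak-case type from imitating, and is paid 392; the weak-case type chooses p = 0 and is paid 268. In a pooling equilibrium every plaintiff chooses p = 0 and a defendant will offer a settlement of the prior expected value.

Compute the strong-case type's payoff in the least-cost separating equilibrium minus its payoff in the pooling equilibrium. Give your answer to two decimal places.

-51.11

Least-cost separating signal: p* solves 268 = 392 − 56·p*, so p* = (392 − 268)/56 ≈ 2.2143.
Strong-case type's separating payoff: 392 − 41 × p* = 392 − 41 × (392 − 268)/56 = 392 − 5084/56 ≈ 301.2143.
Pooling payoff: 0.68 × 392 + 0.32 × 268 = 352.32.
Difference: 301.2143 − 352.32 = -51.1057, i.e. -51.11 to two decimal places.
The strong-case type would prefer the pooling outcome.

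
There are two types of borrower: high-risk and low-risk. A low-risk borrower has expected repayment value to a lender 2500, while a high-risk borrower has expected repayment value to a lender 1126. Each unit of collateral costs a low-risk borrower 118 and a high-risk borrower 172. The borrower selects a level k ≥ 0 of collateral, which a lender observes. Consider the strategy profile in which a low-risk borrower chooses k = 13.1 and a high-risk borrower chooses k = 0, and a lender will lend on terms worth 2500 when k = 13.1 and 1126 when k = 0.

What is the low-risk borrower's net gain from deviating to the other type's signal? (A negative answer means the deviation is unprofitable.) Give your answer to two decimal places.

171.80

Playing k = 13.1 the low-risk borrower receives 2500 − 118 × 13.1 = 954.2.
Deviating to k = 0 yields 1126 instead.
Gain from deviating: 1126 − 954.2 = 171.80.
The gain is positive, so the low-risk type's incentive-compatibility constraint is violated — this profile is not a separating equilibrium.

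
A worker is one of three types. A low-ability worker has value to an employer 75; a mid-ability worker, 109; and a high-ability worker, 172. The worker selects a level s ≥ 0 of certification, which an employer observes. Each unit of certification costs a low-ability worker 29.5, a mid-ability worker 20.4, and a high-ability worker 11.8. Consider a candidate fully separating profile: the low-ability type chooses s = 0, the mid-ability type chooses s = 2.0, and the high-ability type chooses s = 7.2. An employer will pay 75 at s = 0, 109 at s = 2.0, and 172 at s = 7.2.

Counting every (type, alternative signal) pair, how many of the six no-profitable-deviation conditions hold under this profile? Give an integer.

Mid-ability (own payoff 109 − 20.4×2.0 = 68.2): to s=0 gives 75 → profitable ✗; to s=7.2 gives 172 − 20.4×7.2 = 25.12 → no gain ✓.
High-ability (own payoff 172 − 11.8×7.2 = 87.04): to s=0 gives 75 → no gain ✓; to s=2.0 gives 109 − 11.8×2.0 = 85.4 → no gain ✓.
Low-ability (own payoff 75): to s=2.0 gives 109 − 29.5×2.0 = 50 → no gain ✓; to s=7.2 gives 172 − 29.5×7.2 = -40.4 → no gain ✓.
5 of the 6 constraints hold; not an equilibrium.

5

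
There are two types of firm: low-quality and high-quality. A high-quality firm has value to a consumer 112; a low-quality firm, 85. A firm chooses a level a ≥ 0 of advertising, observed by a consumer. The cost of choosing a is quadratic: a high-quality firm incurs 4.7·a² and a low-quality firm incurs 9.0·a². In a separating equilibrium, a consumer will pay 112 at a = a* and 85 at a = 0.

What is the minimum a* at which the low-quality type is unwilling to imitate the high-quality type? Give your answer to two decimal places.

The low-quality type at a = 0 receives 85; imitating at a* yields 112 − 9.0·a*².
Indifference: 85 = 112 − 9.0·a*², so a*² = (112 − 85) / 9.0 = 3.
a* = √3 ≈ 1.73.

1.73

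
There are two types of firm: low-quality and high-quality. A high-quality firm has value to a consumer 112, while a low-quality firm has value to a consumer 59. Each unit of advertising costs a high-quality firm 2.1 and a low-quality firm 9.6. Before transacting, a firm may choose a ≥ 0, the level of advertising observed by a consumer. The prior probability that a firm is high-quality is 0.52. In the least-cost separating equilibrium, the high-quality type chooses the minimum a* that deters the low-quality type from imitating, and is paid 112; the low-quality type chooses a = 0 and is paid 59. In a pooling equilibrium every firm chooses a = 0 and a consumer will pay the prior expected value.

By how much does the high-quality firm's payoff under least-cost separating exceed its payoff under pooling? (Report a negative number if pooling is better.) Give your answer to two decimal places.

13.85

Least-cost separating signal: a* solves 59 = 112 − 9.6·a*, so a* = (112 − 59)/9.6 ≈ 5.5208.
High-quality type's separating payoff: 112 − 2.1 × a* = 112 − 2.1 × (112 − 59)/9.6 = 112 − 111.3/9.6 ≈ 100.4063.
Pooling payoff: 0.52 × 112 + 0.48 × 59 = 86.56.
Difference: 100.4063 − 86.56 = 13.8463, i.e. 13.85 to two decimal places.
The high-quality type prefers to separate.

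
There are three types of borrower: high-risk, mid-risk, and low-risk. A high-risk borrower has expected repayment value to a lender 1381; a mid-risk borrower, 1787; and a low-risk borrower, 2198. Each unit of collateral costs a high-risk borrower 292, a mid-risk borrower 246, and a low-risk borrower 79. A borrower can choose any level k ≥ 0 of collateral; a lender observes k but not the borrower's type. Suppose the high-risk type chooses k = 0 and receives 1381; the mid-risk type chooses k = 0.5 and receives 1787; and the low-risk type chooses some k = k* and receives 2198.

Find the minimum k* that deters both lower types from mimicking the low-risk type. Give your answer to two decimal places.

2.80

Mid-risk type (on-path payoff 1787 − 246×0.5 = 1664) won't mimic when 1664 ≥ 2198 − 246·k*, i.e. k* ≥ 2.17.
High-risk type (on-path payoff 1381) won't mimic when 1381 ≥ 2198 − 292·k*, i.e. k* ≥ 2.80.
Both must hold, so k* = max(2.80, 2.17) = 2.80. The high-risk type's constraint binds.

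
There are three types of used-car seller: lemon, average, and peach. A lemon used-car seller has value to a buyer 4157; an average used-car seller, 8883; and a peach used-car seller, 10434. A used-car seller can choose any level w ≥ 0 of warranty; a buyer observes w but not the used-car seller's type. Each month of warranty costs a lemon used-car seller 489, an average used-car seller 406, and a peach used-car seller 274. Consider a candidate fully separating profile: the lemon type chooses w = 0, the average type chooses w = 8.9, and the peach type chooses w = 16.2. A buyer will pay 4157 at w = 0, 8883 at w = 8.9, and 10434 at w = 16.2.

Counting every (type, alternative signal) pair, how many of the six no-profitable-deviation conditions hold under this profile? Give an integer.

Lemon (own payoff 4157): to w=8.9 gives 8883 − 489×8.9 = 4530.9 → profitable ✗; to w=16.2 gives 10434 − 489×16.2 = 2512.2 → no gain ✓.
Average (own payoff 8883 − 406×8.9 = 5269.6): to w=0 gives 4157 → no gain ✓; to w=16.2 gives 10434 − 406×16.2 = 3856.8 → no gain ✓.
Peach (own payoff 10434 − 274×16.2 = 5995.2): to w=0 gives 4157 → no gain ✓; to w=8.9 gives 8883 − 274×8.9 = 6444.4 → profitable ✗.
4 of the 6 constraints hold; not an equilibrium.

4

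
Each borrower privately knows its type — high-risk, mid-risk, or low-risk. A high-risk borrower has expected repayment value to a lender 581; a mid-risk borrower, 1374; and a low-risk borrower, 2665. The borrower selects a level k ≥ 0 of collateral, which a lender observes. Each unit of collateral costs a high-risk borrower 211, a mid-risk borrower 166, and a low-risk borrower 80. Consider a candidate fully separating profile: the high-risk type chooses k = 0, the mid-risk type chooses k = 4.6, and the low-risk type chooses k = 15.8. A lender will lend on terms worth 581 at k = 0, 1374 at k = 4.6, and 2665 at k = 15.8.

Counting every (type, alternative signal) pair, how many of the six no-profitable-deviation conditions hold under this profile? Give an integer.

Mid-risk (own payoff 1374 − 166×4.6 = 610.4): to k=0 gives 581 → no gain ✓; to k=15.8 gives 2665 − 166×15.8 = 42.2 → no gain ✓.
High-risk (own payoff 581): to k=4.6 gives 1374 − 211×4.6 = 403.4 → no gain ✓; to k=15.8 gives 2665 − 211×15.8 = -668.8 → no gain ✓.
Low-risk (own payoff 2665 − 80×15.8 = 1401): to k=0 gives 581 → no gain ✓; to k=4.6 gives 1374 − 80×4.6 = 1006 → no gain ✓.
6 of the 6 constraints hold; this profile is a separating equilibrium.

6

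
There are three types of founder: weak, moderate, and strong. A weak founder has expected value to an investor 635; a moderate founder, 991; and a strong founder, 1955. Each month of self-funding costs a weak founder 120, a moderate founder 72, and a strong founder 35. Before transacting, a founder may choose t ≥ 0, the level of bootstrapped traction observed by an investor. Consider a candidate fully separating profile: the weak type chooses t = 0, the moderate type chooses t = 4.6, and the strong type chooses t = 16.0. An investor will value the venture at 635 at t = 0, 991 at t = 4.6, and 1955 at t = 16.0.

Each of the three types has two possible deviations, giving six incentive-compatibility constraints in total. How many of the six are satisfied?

5

Moderate (own payoff 991 − 72×4.6 = 659.8): to t=0 gives 635 → no gain ✓; to t=16.0 gives 1955 − 72×16.0 = 803 → profitable ✗.
Strong (own payoff 1955 − 35×16.0 = 1395): to t=0 gives 635 → no gain ✓; to t=4.6 gives 991 − 35×4.6 = 830 → no gain ✓.
Weak (own payoff 635): to t=4.6 gives 991 − 120×4.6 = 439 → no gain ✓; to t=16.0 gives 1955 − 120×16.0 = 35 → no gain ✓.
5 of the 6 constraints hold; not an equilibrium.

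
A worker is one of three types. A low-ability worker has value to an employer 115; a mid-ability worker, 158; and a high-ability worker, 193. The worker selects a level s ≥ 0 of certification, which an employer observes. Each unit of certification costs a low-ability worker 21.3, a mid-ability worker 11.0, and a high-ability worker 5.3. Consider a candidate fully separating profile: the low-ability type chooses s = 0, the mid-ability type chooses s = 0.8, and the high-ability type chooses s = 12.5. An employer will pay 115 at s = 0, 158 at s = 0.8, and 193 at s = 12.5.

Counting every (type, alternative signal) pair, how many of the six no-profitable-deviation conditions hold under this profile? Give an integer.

4

Mid-ability (own payoff 158 − 11.0×0.8 = 149.2): to s=0 gives 115 → no gain ✓; to s=12.5 gives 193 − 11.0×12.5 = 55.5 → no gain ✓.
High-ability (own payoff 193 − 5.3×12.5 = 126.75): to s=0 gives 115 → no gain ✓; to s=0.8 gives 158 − 5.3×0.8 = 153.76 → profitable ✗.
Low-ability (own payoff 115): to s=0.8 gives 158 − 21.3×0.8 = 140.96 → profitable ✗; to s=12.5 gives 193 − 21.3×12.5 = -73.25 → no gain ✓.
4 of the 6 constraints hold; not an equilibrium.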